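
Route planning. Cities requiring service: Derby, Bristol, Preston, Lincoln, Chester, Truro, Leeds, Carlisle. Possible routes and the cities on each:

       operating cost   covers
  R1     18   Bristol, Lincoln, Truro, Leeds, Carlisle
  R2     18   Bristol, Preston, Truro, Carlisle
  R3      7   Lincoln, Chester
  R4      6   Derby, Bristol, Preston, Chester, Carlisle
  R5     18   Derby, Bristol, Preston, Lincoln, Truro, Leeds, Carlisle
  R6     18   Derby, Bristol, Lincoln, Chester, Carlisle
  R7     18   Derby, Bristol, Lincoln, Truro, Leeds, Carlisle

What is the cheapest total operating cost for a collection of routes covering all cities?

R1, R4 cover every city at operating cost 18 + 6 = 24.
Any cover uses at least 2 routes; among all covering selections none totals below 24.

24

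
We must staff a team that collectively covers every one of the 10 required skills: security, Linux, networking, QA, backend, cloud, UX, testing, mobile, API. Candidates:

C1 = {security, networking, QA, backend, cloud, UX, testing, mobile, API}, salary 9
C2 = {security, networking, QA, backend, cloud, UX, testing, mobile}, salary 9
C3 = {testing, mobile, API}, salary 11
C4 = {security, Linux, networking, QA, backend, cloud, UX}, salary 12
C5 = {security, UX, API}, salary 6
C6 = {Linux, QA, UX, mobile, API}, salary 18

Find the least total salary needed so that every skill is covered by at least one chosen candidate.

C1, C4 cover every skill at salary 9 + 12 = 21.
Any cover uses at least 2 candidates; among all covering selections none totals below 21.

21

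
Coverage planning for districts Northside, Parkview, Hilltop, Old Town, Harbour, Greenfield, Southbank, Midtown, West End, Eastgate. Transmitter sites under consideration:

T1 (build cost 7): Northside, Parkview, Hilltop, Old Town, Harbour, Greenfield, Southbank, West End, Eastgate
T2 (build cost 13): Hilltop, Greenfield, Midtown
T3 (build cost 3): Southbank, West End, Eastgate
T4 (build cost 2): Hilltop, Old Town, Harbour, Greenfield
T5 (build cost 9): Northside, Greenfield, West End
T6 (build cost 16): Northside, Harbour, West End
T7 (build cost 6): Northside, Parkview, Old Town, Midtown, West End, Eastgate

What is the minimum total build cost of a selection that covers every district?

T3, T4, T7 cover every district at build cost 3 + 2 + 6 = 11.
Any cover uses at least 2 transmitter sites; among all covering selections none totals below 11.

11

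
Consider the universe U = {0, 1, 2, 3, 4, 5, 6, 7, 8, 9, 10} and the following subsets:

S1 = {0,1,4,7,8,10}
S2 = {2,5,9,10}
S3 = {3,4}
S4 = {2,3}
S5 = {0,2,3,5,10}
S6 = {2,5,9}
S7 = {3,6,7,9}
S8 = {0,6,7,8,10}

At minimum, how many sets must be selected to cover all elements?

3

S1, S2, S7 together cover {0, 1, 2, 3, 4, 5, 6, 7, 8, 9, 10} — every element.
No 2 of the 8 sets cover everything (all 28 pairs fall short), so 3 is minimum.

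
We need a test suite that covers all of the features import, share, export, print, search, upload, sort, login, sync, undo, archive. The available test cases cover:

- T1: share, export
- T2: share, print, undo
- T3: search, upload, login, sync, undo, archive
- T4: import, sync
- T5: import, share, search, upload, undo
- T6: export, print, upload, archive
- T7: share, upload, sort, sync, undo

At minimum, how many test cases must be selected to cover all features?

T3, T4, T6, T7 together cover {import, share, export, print, search, upload, sort, login, sync, undo, archive} — every feature.
No 3 of the 7 test cases cover everything (all 35 triples fall short), so 4 is minimum.
Greedy (largest uncovered first) would take T3, T1, T2, T4, T7 — 5 test cases — but 4 suffice.

4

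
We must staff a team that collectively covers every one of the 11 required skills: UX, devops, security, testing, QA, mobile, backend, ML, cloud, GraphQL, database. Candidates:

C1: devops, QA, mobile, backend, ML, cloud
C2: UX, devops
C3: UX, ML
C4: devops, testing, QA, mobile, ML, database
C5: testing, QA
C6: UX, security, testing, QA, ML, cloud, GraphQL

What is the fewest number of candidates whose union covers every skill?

C1, C4, C6 together cover {UX, devops, security, testing, QA, mobile, backend, ML, cloud, GraphQL, database} — every skill.
No 2 of the 6 candidates cover everything (all 15 pairs fall short), so 3 is minimum.

3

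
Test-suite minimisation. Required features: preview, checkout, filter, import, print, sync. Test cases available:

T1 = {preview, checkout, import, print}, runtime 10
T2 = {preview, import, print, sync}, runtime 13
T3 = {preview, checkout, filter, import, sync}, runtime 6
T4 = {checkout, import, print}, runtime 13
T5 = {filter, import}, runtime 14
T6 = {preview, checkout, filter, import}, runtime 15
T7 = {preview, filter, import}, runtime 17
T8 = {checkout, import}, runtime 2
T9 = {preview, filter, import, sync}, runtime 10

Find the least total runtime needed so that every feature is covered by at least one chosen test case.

16

T1, T3 cover every feature at runtime 10 + 6 = 16.
Any cover uses at least 2 test cases; among all covering selections none totals below 16.
Greedy by coverage-per-runtime would pick T8, T3, T1 for 18 — worse than the optimum 16.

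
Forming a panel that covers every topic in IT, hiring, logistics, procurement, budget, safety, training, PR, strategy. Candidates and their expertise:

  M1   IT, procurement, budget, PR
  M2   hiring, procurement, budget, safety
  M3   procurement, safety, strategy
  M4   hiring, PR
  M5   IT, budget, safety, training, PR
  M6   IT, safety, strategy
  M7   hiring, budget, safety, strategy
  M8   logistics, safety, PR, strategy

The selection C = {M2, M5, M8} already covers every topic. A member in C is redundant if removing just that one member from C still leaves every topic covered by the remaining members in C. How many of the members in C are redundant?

0

Drop M2: hiring, procurement uncovered — not redundant.
Drop M5: IT, training uncovered — not redundant.
Drop M8: logistics, strategy uncovered — not redundant.
None of the members in C is redundant.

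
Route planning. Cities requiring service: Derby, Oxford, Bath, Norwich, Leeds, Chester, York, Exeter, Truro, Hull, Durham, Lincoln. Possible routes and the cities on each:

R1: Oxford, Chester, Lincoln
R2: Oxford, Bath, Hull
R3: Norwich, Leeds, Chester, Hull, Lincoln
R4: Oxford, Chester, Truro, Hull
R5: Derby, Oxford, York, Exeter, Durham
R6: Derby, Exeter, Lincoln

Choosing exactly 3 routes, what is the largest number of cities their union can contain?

11

Choosing R2, R3, R5 covers {Derby, Oxford, Bath, Norwich, Leeds, Chester, York, Exeter, Hull, Durham, Lincoln} — 11 cities.
No choice of 3 routes does better; here Truro is left uncovered.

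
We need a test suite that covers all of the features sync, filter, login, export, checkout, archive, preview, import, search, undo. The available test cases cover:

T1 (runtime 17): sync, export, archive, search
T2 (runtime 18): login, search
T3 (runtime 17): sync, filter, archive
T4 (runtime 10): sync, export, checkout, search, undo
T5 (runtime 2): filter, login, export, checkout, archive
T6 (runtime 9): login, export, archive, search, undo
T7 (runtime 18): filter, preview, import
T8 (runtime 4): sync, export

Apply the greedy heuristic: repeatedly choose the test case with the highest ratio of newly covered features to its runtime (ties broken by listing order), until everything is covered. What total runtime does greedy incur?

Pick 1: T5 adds 5 new (filter, login, export, checkout, archive) at runtime 2 (ratio 5/2).
Pick 2: T4 adds 3 new (sync, search, undo) at runtime 10 (ratio 3/10).
Pick 3: T7 adds 2 new (preview, import) at runtime 18 (ratio 2/18).
Greedy total runtime: 2 + 10 + 18 = 30.

30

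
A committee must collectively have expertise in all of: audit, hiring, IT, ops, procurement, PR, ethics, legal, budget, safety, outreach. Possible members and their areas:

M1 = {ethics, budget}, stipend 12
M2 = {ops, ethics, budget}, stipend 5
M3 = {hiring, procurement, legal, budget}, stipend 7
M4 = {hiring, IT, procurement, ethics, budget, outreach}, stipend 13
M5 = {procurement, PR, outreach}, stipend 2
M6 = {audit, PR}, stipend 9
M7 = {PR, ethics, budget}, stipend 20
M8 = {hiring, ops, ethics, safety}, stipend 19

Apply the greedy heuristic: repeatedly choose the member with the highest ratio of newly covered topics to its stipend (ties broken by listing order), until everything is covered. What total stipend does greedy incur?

Pick 1: M5 adds 3 new (procurement, PR, outreach) at stipend 2 (ratio 3/2).
Pick 2: M2 adds 3 new (ops, ethics, budget) at stipend 5 (ratio 3/5).
Pick 3: M3 adds 2 new (hiring, legal) at stipend 7 (ratio 2/7).
Pick 4: M6 adds 1 new (audit) at stipend 9 (ratio 1/9).
Pick 5: M4 adds 1 new (IT) at stipend 13 (ratio 1/13).
Pick 6: M8 adds 1 new (safety) at stipend 19 (ratio 1/19).
Greedy total stipend: 2 + 5 + 7 + 9 + 13 + 19 = 55. (The true optimum is 48, so greedy overshoots here.)

55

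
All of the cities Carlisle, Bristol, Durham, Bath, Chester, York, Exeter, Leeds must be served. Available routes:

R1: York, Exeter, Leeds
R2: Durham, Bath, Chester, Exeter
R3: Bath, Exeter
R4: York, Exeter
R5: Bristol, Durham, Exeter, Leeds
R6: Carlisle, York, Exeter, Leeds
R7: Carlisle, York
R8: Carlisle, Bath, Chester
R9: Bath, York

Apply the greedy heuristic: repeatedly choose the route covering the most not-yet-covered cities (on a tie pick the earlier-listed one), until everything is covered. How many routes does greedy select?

3

Pick 1: R2 covers 4 new cities (Durham, Bath, Chester, Exeter).
Pick 2: R6 covers 3 new cities (Carlisle, York, Leeds).
Pick 3: R5 covers 1 new cities (Bristol).
Greedy uses 3 routes.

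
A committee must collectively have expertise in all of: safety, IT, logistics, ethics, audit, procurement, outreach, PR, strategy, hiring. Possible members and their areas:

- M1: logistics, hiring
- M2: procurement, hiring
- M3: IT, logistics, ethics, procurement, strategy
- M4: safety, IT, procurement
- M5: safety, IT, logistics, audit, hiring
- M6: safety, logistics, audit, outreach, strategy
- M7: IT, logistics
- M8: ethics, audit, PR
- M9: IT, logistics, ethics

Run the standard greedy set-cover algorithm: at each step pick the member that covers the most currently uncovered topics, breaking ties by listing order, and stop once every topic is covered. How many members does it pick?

4

Pick 1: M3 covers 5 new topics (IT, logistics, ethics, procurement, strategy).
Pick 2: M5 covers 3 new topics (safety, audit, hiring).
Pick 3: M6 covers 1 new topics (outreach).
Pick 4: M8 covers 1 new topics (PR).
Greedy uses 4 members.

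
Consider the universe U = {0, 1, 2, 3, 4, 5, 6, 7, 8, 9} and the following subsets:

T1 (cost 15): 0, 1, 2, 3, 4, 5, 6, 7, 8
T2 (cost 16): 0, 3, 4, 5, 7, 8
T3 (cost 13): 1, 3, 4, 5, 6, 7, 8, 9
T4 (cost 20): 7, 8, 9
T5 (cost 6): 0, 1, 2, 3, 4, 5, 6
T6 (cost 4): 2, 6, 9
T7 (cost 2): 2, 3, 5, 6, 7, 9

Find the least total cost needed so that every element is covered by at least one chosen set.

17

T1, T7 cover every element at cost 15 + 2 = 17.
Any cover uses at least 2 sets; among all covering selections none totals below 17.
Greedy by coverage-per-cost would pick T7, T5, T3 for 21 — worse than the optimum 17.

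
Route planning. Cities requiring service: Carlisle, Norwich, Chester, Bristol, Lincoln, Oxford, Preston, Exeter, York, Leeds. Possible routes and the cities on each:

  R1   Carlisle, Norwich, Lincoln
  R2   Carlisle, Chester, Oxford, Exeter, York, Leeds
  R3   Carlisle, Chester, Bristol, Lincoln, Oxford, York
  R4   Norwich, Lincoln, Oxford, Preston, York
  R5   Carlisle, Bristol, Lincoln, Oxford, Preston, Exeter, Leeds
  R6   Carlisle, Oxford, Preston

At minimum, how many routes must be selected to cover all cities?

R1, R2, R5 together cover {Carlisle, Norwich, Chester, Bristol, Lincoln, Oxford, Preston, Exeter, York, Leeds} — every city.
No 2 of the 6 routes cover everything (all 15 pairs fall short), so 3 is minimum.

3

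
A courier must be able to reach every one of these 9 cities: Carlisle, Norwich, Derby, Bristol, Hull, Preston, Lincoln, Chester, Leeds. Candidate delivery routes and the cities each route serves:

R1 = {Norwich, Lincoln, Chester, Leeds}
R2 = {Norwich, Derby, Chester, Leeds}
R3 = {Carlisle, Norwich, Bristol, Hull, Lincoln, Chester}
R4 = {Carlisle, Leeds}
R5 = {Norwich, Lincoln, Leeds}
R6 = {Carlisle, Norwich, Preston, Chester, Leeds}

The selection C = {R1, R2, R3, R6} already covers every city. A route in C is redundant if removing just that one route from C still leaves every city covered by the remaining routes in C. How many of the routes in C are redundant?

1

Drop R1: the rest still cover every city — redundant.
Drop R2: Derby uncovered — not redundant.
Drop R3: Bristol, Hull uncovered — not redundant.
Drop R6: Preston uncovered — not redundant.
1 redundant: R1.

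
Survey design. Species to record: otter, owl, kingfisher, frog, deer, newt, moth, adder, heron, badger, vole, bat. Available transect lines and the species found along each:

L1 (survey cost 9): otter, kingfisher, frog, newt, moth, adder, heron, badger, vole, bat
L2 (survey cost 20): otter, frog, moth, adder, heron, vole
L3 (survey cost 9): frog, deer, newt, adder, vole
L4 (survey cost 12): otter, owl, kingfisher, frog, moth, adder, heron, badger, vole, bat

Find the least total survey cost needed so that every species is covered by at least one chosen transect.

L3, L4 cover every species at survey cost 9 + 12 = 21.
Any cover uses at least 2 transects; among all covering selections none totals below 21.
Greedy by coverage-per-survey cost would pick L1, L3, L4 for 30 — worse than the optimum 21.

21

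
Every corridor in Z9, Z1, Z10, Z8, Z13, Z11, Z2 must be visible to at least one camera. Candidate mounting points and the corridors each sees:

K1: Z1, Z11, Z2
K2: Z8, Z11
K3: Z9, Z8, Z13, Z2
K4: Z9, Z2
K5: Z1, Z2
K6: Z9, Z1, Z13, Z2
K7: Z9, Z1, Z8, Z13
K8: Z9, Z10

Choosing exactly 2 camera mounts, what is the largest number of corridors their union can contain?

Choosing K1, K3 covers {Z9, Z1, Z8, Z13, Z11, Z2} — 6 corridors.
No choice of 2 camera mounts does better; here Z10 is left uncovered.

6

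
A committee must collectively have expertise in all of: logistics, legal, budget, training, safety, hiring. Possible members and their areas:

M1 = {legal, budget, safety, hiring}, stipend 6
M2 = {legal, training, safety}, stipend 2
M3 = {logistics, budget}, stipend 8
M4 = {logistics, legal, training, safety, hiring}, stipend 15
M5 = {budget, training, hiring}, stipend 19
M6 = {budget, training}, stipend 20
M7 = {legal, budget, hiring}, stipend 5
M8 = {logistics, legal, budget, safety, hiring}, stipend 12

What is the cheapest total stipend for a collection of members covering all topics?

14

M2, M8 cover every topic at stipend 2 + 12 = 14.
Any cover uses at least 2 members; among all covering selections none totals below 14.
Greedy by coverage-per-stipend would pick M2, M7, M3 for 15 — worse than the optimum 14.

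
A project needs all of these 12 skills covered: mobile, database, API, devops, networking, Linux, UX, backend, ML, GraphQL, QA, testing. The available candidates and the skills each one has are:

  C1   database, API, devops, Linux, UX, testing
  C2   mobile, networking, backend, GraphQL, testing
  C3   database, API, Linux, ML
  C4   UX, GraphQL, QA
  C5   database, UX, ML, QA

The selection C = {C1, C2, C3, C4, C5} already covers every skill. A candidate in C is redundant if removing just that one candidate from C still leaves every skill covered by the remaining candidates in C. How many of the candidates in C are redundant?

3

Drop C1: devops uncovered — not redundant.
Drop C2: mobile, networking, backend uncovered — not redundant.
Drop C3: the rest still cover every skill — redundant.
Drop C4: the rest still cover every skill — redundant.
Drop C5: the rest still cover every skill — redundant.
3 redundant: C3, C4, C5.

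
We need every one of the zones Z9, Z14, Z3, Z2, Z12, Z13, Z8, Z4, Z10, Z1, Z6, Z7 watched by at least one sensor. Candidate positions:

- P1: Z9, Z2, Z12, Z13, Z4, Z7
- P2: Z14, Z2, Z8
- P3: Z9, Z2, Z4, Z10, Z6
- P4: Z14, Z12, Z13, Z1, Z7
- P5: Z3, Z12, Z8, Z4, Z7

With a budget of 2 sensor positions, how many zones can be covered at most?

Choosing P3, P4 covers {Z9, Z14, Z2, Z12, Z13, Z4, Z10, Z1, Z6, Z7} — 10 zones.
No choice of 2 sensor positions does better; here Z3, Z8 are left uncovered.

10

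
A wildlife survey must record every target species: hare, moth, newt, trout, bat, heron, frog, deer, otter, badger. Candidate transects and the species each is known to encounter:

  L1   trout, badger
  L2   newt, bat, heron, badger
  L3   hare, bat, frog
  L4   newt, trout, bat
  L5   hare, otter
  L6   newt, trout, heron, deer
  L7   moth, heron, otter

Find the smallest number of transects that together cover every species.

L1, L3, L6, L7 together cover {hare, moth, newt, trout, bat, heron, frog, deer, otter, badger} — every species.
No 3 of the 7 transects cover everything (all 35 triples fall short), so 4 is minimum.

4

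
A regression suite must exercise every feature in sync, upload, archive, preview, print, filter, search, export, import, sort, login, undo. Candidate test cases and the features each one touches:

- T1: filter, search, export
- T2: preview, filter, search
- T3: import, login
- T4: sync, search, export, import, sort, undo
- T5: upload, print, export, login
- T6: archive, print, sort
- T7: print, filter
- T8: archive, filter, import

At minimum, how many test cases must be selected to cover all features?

T2, T4, T5, T6 together cover {sync, upload, archive, preview, print, filter, search, export, import, sort, login, undo} — every feature.
No 3 of the 8 test cases cover everything (all 56 triples fall short), so 4 is minimum.

4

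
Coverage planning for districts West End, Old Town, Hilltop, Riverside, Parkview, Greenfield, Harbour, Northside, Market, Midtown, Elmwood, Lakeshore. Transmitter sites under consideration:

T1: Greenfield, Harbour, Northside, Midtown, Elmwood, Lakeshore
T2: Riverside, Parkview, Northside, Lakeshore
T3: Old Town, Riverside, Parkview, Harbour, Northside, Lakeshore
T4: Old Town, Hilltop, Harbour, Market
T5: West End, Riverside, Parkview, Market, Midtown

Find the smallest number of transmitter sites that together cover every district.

T1, T4, T5 together cover {West End, Old Town, Hilltop, Riverside, Parkview, Greenfield, Harbour, Northside, Market, Midtown, Elmwood, Lakeshore} — every district.
No 2 of the 5 transmitter sites cover everything (all 10 pairs fall short), so 3 is minimum.

3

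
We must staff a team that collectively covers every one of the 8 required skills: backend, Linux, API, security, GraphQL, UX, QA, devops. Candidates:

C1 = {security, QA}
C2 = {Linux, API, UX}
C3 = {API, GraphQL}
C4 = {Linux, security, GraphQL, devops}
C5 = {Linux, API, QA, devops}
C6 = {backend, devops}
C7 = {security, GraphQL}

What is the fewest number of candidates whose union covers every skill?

4

C1, C2, C3, C6 together cover {backend, Linux, API, security, GraphQL, UX, QA, devops} — every skill.
No 3 of the 7 candidates cover everything (all 35 triples fall short), so 4 is minimum.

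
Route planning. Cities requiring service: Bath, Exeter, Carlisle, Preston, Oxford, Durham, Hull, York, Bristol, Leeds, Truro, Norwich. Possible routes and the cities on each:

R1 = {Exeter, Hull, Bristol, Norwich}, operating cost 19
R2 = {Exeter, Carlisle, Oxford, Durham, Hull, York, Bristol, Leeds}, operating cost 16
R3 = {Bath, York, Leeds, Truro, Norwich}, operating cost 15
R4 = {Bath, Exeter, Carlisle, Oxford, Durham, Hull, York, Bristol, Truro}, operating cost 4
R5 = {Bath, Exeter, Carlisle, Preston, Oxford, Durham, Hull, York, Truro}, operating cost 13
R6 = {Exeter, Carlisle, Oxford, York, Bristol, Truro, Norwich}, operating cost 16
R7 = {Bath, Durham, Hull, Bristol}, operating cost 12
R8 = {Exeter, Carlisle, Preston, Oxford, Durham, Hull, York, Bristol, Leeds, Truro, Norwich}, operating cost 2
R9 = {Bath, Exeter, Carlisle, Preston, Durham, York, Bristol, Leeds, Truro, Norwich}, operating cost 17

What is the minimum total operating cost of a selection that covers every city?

R4, R8 cover every city at operating cost 4 + 2 = 6.
Any cover uses at least 2 routes; among all covering selections none totals below 6.

6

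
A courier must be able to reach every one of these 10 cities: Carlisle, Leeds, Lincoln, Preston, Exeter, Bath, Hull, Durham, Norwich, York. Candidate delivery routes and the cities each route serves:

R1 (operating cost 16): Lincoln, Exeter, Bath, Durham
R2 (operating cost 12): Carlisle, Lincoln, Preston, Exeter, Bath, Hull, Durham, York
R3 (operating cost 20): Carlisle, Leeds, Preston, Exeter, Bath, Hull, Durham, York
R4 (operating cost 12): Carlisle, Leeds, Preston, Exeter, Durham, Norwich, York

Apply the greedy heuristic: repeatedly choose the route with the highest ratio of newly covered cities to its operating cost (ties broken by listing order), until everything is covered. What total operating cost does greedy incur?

24

Pick 1: R2 adds 8 new (Carlisle, Lincoln, Preston, Exeter, Bath, Hull, Durham, York) at operating cost 12 (ratio 8/12).
Pick 2: R4 adds 2 new (Leeds, Norwich) at operating cost 12 (ratio 2/12).
Greedy total operating cost: 12 + 12 = 24.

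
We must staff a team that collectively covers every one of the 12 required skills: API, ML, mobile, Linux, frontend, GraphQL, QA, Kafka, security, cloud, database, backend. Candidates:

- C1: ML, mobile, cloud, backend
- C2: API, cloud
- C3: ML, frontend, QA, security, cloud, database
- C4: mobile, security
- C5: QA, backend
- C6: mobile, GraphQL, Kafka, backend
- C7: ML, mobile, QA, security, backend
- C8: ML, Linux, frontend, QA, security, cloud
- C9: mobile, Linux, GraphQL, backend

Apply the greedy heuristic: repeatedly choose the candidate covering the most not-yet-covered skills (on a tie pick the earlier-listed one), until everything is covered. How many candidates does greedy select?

Pick 1: C3 covers 6 new skills (ML, frontend, QA, security, cloud, database).
Pick 2: C6 covers 4 new skills (mobile, GraphQL, Kafka, backend).
Pick 3: C2 covers 1 new skills (API).
Pick 4: C8 covers 1 new skills (Linux).
Greedy uses 4 candidates.

4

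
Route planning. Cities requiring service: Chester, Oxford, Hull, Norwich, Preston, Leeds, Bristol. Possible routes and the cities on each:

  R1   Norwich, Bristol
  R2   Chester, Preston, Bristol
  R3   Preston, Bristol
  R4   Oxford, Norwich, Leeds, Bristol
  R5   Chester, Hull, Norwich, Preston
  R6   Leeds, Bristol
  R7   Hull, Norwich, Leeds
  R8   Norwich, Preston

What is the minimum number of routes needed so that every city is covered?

2

R4, R5 together cover {Chester, Oxford, Hull, Norwich, Preston, Leeds, Bristol} — every city.
No single route contains all 7 cities, so 2 is optimal.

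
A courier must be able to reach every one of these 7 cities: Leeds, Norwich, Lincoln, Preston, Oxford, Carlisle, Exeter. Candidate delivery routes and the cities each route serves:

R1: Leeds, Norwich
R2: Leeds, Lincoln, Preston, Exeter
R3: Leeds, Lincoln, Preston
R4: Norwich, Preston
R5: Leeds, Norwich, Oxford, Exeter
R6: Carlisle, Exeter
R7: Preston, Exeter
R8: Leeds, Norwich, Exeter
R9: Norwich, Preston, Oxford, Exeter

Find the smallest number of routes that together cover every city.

3

R2, R5, R6 together cover {Leeds, Norwich, Lincoln, Preston, Oxford, Carlisle, Exeter} — every city.
No 2 of the 9 routes cover everything (all 36 pairs fall short), so 3 is minimum.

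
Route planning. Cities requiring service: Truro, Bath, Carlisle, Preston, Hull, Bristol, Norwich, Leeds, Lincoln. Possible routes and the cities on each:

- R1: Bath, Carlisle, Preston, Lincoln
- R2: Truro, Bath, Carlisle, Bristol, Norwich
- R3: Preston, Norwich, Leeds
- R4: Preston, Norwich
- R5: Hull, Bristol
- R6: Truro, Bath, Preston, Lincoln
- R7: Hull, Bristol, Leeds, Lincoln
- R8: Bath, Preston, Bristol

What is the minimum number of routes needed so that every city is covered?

R1, R2, R7 together cover {Truro, Bath, Carlisle, Preston, Hull, Bristol, Norwich, Leeds, Lincoln} — every city.
No 2 of the 8 routes cover everything (all 28 pairs fall short), so 3 is minimum.

3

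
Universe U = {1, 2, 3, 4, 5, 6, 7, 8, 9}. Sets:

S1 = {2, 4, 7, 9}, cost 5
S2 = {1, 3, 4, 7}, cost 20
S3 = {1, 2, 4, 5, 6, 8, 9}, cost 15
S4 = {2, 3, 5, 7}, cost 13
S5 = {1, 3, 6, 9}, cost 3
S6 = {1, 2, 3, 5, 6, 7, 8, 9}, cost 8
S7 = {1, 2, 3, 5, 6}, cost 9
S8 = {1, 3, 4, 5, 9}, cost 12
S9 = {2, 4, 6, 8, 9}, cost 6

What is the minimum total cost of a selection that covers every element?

S1, S6 cover every element at cost 5 + 8 = 13.
Any cover uses at least 2 sets; among all covering selections none totals below 13.
Greedy by coverage-per-cost would pick S5, S1, S6 for 16 — worse than the optimum 13.

13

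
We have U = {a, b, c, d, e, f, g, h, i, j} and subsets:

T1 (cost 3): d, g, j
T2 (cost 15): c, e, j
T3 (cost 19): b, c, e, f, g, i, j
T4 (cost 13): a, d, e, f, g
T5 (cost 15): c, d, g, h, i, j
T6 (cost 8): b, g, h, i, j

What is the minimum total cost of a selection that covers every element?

T2, T4, T6 cover every element at cost 15 + 13 + 8 = 36.
Any cover uses at least 3 sets; among all covering selections none totals below 36.

36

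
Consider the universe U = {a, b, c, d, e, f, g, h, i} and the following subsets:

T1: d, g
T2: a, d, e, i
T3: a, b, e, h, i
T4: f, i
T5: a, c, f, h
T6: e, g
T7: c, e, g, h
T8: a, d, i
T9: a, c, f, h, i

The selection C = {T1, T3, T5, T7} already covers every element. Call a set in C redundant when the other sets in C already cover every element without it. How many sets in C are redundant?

Drop T1: d uncovered — not redundant.
Drop T3: b, i uncovered — not redundant.
Drop T5: f uncovered — not redundant.
Drop T7: the rest still cover every element — redundant.
1 redundant: T7.

1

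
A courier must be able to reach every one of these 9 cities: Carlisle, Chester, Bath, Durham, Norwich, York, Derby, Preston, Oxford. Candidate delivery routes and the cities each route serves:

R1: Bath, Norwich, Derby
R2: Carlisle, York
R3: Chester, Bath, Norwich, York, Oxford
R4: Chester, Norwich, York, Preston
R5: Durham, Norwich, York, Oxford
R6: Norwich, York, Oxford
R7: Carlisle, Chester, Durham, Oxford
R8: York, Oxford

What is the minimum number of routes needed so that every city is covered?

3

R1, R4, R7 together cover {Carlisle, Chester, Bath, Durham, Norwich, York, Derby, Preston, Oxford} — every city.
No 2 of the 8 routes cover everything (all 28 pairs fall short), so 3 is minimum.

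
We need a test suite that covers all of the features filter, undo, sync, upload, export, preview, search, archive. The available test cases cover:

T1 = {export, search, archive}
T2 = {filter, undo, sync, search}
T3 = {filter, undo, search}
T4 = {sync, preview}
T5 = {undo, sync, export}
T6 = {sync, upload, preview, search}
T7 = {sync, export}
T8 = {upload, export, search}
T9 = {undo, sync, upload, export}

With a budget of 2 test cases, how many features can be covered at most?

Choosing T1, T2 covers {filter, undo, sync, export, search, archive} — 6 features.
No choice of 2 test cases does better; here upload, preview are left uncovered.

6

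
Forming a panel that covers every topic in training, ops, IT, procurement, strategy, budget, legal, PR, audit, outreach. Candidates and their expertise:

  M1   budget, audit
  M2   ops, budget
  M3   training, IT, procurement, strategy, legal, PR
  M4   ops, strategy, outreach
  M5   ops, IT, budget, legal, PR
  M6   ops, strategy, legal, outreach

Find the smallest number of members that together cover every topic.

M1, M3, M4 together cover {training, ops, IT, procurement, strategy, budget, legal, PR, audit, outreach} — every topic.
No 2 of the 6 members cover everything (all 15 pairs fall short), so 3 is minimum.

3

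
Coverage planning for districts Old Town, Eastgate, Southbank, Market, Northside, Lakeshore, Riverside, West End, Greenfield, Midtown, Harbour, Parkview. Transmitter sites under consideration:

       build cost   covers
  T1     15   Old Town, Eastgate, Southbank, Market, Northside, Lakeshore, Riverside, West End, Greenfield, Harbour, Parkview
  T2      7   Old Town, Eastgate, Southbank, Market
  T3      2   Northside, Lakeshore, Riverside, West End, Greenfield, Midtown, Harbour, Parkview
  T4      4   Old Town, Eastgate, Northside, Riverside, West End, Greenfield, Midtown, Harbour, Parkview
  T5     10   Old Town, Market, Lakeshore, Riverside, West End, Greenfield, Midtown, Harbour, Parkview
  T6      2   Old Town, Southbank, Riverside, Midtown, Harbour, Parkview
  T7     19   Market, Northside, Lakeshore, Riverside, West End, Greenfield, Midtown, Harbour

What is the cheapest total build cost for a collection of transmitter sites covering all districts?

9

T2, T3 cover every district at build cost 7 + 2 = 9.
Any cover uses at least 2 transmitter sites; among all covering selections none totals below 9.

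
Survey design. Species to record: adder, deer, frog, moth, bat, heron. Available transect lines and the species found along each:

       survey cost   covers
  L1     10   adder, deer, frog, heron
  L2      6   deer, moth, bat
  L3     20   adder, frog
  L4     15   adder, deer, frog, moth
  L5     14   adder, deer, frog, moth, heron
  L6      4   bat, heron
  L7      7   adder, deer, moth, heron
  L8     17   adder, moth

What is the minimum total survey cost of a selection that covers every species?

L1, L2 cover every species at survey cost 10 + 6 = 16.
Any cover uses at least 2 transects; among all covering selections none totals below 16.
Greedy by coverage-per-survey cost would pick L7, L6, L1 for 21 — worse than the optimum 16.

16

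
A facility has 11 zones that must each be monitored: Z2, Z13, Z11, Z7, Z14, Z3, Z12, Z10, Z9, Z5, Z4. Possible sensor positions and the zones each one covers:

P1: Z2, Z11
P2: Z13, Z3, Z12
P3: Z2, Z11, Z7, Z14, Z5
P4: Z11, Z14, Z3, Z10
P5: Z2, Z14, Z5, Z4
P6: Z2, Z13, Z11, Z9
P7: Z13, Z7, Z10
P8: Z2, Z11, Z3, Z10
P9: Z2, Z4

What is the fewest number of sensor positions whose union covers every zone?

P2, P5, P6, P7 together cover {Z2, Z13, Z11, Z7, Z14, Z3, Z12, Z10, Z9, Z5, Z4} — every zone.
No 3 of the 9 sensor positions cover everything (all 84 triples fall short), so 4 is minimum.

4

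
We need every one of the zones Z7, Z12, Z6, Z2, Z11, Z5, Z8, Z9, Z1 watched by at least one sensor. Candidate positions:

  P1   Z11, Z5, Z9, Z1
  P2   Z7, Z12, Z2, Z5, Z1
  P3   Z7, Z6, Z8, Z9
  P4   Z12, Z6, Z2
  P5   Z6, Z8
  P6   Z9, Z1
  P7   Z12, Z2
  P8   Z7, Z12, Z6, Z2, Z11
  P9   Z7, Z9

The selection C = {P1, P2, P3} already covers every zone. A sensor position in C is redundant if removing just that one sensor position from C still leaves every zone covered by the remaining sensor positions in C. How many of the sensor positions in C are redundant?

Drop P1: Z11 uncovered — not redundant.
Drop P2: Z12, Z2 uncovered — not redundant.
Drop P3: Z6, Z8 uncovered — not redundant.
None of the sensor positions in C is redundant.

0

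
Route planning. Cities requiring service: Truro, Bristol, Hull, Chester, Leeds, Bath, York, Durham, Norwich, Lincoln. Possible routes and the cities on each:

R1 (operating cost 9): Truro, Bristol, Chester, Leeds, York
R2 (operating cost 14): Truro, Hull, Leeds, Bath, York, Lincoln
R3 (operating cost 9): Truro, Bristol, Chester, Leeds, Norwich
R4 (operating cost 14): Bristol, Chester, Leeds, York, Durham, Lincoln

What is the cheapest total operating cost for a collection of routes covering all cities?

R2, R3, R4 cover every city at operating cost 14 + 9 + 14 = 37.
Any cover uses at least 3 routes; among all covering selections none totals below 37.

37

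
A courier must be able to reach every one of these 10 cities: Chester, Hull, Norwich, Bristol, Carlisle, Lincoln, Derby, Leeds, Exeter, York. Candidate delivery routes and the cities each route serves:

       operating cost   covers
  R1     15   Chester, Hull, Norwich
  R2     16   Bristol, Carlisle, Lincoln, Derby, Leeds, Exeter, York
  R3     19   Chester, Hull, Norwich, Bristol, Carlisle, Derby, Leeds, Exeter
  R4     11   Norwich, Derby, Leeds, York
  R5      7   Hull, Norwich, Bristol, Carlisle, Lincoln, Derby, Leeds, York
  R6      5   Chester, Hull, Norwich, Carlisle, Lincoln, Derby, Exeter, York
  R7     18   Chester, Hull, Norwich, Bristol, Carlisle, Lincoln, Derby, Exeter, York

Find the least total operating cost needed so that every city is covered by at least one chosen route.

R5, R6 cover every city at operating cost 7 + 5 = 12.
Any cover uses at least 2 routes; among all covering selections none totals below 12.

12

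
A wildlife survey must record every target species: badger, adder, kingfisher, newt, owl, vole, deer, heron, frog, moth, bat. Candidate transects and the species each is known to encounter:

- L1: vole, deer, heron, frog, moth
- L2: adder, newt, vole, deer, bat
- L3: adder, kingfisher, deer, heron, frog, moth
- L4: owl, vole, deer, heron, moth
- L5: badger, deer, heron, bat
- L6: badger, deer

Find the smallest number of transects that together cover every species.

L2, L3, L4, L5 together cover {badger, adder, kingfisher, newt, owl, vole, deer, heron, frog, moth, bat} — every species.
No 3 of the 6 transects cover everything (all 20 triples fall short), so 4 is minimum.

4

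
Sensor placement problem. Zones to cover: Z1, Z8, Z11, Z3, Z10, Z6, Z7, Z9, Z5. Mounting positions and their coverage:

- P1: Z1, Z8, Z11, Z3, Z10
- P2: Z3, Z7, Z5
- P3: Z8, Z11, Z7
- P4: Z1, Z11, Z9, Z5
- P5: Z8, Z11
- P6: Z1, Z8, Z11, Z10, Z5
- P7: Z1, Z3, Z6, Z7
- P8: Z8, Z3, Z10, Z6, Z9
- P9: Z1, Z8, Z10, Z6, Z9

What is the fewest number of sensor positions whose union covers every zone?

P1, P2, P8 together cover {Z1, Z8, Z11, Z3, Z10, Z6, Z7, Z9, Z5} — every zone.
No 2 of the 9 sensor positions cover everything (all 36 pairs fall short), so 3 is minimum.

3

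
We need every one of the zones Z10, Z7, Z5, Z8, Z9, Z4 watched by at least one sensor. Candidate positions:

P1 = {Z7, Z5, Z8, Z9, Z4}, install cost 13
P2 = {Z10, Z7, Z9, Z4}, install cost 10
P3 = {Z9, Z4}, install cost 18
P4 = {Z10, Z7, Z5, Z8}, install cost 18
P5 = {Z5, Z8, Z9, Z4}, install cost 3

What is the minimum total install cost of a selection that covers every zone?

13

P2, P5 cover every zone at install cost 10 + 3 = 13.
Any cover uses at least 2 sensor positions; among all covering selections none totals below 13.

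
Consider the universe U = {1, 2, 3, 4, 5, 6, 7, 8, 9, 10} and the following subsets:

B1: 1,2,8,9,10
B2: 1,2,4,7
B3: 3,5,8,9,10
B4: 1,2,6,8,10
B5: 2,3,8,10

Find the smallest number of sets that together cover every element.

3

B2, B3, B4 together cover {1, 2, 3, 4, 5, 6, 7, 8, 9, 10} — every element.
No 2 of the 5 sets cover everything (all 10 pairs fall short), so 3 is minimum.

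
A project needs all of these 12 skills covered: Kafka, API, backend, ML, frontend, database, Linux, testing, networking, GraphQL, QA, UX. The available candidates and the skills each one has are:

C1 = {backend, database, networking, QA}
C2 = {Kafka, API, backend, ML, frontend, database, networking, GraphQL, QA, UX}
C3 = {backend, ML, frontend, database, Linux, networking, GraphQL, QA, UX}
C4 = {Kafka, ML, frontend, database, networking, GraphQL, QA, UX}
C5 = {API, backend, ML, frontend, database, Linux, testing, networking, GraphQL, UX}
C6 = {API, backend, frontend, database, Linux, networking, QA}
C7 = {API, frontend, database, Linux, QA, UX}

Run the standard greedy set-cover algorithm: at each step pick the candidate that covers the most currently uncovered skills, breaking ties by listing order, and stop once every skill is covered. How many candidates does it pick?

Pick 1: C2 covers 10 new skills (Kafka, API, backend, ML, frontend, database, networking, GraphQL, QA, UX).
Pick 2: C5 covers 2 new skills (Linux, testing).
Greedy uses 2 candidates.

2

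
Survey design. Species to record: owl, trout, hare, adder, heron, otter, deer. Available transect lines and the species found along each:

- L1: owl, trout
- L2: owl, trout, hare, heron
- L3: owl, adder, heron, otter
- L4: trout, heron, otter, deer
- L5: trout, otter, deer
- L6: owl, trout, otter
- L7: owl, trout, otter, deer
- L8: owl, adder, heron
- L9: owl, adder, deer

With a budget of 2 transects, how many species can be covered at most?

6

Choosing L2, L3 covers {owl, trout, hare, adder, heron, otter} — 6 species.
No choice of 2 transects does better; here deer is left uncovered.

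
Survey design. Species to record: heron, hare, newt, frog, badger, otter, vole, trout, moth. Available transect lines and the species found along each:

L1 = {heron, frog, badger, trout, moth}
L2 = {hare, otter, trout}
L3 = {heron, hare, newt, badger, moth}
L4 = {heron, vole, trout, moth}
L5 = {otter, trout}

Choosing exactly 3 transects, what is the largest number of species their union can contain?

Choosing L1, L2, L3 covers {heron, hare, newt, frog, badger, otter, trout, moth} — 8 species.
No choice of 3 transects does better; here vole is left uncovered.

8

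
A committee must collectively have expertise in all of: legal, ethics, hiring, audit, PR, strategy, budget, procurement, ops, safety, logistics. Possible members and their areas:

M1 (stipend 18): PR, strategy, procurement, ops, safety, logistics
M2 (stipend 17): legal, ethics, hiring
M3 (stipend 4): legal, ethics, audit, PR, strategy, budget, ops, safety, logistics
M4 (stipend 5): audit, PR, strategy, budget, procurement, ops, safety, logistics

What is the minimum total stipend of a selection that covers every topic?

22

M2, M4 cover every topic at stipend 17 + 5 = 22.
Any cover uses at least 2 members; among all covering selections none totals below 22.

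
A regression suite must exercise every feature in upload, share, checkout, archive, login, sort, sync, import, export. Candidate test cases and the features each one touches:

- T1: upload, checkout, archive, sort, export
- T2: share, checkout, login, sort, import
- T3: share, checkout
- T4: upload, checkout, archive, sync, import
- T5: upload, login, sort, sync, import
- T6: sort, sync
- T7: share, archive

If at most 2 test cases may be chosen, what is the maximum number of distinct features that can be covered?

8

Choosing T1, T2 covers {upload, share, checkout, archive, login, sort, import, export} — 8 features.
No choice of 2 test cases does better; here sync is left uncovered.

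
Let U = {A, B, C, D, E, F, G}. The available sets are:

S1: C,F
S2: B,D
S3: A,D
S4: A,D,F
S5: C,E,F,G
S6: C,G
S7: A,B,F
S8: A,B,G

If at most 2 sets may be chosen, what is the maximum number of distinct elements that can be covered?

6

Choosing S2, S5 covers {B, C, D, E, F, G} — 6 elements.
No choice of 2 sets does better; here A is left uncovered.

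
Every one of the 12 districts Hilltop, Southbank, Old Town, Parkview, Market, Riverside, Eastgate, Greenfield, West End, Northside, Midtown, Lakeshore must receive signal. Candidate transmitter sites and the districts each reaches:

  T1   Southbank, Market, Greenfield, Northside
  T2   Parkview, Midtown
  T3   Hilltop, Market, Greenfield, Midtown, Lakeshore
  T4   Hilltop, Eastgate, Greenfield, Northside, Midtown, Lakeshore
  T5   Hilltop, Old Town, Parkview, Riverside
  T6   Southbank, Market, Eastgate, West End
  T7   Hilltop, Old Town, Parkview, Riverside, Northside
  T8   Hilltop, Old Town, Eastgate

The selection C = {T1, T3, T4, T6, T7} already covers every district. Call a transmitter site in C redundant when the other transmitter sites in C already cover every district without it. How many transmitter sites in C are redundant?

Drop T1: the rest still cover every district — redundant.
Drop T3: the rest still cover every district — redundant.
Drop T4: the rest still cover every district — redundant.
Drop T6: West End uncovered — not redundant.
Drop T7: Old Town, Parkview, Riverside uncovered — not redundant.
3 redundant: T1, T3, T4.

3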